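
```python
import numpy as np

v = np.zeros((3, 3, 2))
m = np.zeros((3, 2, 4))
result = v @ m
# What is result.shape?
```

(3, 3, 4)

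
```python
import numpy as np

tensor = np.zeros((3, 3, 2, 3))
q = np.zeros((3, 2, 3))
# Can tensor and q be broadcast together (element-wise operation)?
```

Yes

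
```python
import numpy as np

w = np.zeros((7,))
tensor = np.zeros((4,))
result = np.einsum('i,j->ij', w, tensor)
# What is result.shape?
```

(7, 4)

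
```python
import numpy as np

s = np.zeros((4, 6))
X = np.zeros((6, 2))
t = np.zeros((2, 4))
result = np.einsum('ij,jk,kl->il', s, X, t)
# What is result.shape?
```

(4, 4)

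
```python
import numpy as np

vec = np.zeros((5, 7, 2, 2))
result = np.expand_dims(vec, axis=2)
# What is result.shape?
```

(5, 7, 1, 2, 2)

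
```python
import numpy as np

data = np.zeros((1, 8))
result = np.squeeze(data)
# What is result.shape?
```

(8,)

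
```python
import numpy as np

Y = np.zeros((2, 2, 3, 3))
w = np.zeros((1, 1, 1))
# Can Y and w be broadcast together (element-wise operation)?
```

Yes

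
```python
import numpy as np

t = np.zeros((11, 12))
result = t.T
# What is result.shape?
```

(12, 11)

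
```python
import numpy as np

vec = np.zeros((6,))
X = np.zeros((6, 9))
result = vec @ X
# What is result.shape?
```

(9,)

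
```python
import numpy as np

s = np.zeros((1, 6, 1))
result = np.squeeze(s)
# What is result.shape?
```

(6,)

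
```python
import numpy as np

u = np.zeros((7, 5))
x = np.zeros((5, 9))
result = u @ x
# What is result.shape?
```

(7, 9)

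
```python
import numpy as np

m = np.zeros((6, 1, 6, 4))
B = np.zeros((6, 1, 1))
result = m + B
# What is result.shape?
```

(6, 6, 6, 4)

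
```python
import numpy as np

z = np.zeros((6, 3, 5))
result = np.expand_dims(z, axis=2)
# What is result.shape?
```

(6, 3, 1, 5)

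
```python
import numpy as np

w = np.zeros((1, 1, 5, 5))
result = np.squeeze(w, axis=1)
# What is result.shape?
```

(1, 5, 5)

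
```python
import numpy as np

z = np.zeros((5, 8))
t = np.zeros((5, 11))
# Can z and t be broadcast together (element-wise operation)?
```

No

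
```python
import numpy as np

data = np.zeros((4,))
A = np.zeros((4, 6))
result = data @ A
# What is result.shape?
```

(6,)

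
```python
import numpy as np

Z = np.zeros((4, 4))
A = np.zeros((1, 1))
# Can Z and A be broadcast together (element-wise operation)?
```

Yes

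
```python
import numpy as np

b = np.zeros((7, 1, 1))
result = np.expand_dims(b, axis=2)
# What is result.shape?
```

(7, 1, 1, 1)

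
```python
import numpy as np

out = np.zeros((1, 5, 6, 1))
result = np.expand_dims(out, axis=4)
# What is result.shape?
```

(1, 5, 6, 1, 1)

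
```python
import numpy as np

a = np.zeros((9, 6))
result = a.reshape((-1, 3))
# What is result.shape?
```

(18, 3)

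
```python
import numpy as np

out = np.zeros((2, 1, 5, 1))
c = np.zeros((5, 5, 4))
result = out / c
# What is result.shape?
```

(2, 5, 5, 4)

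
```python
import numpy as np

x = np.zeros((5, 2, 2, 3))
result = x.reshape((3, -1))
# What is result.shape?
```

(3, 20)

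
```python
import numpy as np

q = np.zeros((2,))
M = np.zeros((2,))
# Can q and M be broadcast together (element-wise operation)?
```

Yes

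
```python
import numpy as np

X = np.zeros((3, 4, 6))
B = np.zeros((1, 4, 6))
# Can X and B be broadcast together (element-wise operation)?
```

Yes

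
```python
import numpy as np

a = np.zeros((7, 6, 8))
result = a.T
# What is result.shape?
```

(8, 6, 7)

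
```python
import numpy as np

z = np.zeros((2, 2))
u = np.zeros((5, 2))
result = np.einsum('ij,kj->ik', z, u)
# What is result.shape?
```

(2, 5)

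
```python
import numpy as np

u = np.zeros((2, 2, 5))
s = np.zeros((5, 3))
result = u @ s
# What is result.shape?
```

(2, 2, 3)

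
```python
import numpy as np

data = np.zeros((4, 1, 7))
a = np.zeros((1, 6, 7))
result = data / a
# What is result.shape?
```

(4, 6, 7)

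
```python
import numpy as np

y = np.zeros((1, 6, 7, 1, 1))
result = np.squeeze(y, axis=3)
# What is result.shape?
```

(1, 6, 7, 1)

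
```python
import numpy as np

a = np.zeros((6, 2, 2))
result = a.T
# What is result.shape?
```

(2, 2, 6)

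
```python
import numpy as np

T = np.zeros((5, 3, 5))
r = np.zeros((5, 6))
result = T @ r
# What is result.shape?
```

(5, 3, 6)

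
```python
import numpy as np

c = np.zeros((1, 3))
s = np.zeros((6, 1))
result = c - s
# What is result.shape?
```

(6, 3)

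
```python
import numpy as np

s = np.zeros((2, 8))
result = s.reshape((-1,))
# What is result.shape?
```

(16,)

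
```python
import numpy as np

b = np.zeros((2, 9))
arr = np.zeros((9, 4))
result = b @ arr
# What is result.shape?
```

(2, 4)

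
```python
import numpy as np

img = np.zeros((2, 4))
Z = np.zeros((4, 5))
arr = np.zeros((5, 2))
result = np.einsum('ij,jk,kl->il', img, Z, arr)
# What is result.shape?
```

(2, 2)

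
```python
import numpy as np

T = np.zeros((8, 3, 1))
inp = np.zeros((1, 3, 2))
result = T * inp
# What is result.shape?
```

(8, 3, 2)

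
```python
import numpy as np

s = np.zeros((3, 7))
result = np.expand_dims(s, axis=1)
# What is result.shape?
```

(3, 1, 7)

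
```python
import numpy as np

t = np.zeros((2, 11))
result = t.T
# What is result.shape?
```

(11, 2)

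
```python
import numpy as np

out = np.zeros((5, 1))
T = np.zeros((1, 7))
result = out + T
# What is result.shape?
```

(5, 7)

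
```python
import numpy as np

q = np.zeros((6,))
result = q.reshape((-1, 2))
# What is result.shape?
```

(3, 2)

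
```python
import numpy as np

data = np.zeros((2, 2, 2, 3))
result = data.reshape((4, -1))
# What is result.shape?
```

(4, 6)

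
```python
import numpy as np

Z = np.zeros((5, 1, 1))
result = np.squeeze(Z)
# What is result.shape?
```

(5,)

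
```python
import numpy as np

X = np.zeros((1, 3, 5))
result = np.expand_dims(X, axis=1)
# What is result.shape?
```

(1, 1, 3, 5)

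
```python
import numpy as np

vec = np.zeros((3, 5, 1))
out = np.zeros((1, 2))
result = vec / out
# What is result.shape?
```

(3, 5, 2)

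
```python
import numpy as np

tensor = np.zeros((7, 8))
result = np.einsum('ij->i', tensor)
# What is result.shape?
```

(7,)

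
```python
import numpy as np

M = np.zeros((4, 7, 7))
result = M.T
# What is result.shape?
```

(7, 7, 4)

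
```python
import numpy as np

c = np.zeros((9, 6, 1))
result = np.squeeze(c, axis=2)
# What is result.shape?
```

(9, 6)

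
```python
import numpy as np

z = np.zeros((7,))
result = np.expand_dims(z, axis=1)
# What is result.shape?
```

(7, 1)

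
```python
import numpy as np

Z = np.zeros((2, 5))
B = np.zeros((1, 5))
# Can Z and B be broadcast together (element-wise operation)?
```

Yes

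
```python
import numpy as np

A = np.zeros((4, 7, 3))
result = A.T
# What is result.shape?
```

(3, 7, 4)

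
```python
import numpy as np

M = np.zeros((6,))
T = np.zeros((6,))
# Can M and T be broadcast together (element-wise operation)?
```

Yes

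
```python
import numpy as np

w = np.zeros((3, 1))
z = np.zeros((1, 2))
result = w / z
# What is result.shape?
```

(3, 2)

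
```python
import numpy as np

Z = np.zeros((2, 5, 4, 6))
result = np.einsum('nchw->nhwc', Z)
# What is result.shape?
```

(2, 4, 6, 5)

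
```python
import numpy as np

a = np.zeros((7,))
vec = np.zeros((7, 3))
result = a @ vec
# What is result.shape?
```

(3,)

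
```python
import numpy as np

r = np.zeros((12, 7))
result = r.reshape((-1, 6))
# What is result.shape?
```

(14, 6)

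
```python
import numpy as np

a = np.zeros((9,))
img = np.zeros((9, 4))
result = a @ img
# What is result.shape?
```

(4,)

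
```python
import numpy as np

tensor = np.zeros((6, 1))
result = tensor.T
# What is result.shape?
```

(1, 6)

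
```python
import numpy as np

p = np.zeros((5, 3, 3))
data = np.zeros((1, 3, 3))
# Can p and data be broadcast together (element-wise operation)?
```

Yes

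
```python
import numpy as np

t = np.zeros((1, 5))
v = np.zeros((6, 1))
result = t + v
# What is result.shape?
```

(6, 5)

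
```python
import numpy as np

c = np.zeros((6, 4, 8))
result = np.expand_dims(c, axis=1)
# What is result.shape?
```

(6, 1, 4, 8)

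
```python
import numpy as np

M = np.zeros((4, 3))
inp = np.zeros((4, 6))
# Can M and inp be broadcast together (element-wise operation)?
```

No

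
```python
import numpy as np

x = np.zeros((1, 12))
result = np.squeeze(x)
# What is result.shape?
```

(12,)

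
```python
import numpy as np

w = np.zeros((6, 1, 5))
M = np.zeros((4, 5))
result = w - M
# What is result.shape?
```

(6, 4, 5)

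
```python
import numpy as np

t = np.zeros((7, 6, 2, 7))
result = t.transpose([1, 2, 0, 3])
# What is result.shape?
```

(6, 2, 7, 7)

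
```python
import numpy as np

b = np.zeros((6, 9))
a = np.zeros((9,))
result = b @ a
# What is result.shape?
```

(6,)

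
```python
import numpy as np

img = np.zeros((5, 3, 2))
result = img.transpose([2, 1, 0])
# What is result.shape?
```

(2, 3, 5)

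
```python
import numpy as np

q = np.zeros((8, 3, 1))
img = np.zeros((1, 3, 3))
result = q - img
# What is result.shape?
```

(8, 3, 3)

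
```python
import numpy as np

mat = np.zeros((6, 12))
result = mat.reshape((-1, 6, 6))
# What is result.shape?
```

(2, 6, 6)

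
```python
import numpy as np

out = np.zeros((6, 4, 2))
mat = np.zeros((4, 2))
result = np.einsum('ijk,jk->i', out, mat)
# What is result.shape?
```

(6,)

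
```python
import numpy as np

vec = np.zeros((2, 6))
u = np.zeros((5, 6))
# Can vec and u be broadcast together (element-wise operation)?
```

No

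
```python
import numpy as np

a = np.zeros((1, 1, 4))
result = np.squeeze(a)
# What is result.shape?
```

(4,)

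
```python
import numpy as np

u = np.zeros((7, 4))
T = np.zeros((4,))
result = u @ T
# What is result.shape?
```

(7,)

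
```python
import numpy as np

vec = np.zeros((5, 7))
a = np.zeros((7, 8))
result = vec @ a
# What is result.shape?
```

(5, 8)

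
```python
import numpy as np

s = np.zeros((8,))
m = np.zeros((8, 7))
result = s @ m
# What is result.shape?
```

(7,)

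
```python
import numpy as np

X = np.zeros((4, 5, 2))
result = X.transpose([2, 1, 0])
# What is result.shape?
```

(2, 5, 4)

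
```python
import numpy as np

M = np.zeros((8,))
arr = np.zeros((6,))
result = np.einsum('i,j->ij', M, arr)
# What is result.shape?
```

(8, 6)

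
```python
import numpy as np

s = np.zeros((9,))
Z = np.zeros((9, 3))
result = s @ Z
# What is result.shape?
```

(3,)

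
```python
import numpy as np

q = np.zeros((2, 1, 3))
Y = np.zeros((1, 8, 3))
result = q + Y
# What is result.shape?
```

(2, 8, 3)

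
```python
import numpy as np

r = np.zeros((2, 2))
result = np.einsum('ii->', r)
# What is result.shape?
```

()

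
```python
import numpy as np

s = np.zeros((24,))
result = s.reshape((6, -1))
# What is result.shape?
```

(6, 4)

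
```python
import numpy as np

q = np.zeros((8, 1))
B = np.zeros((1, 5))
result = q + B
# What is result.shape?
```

(8, 5)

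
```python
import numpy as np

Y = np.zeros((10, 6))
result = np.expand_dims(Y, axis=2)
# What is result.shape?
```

(10, 6, 1)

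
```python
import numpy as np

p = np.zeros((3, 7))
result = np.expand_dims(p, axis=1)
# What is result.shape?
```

(3, 1, 7)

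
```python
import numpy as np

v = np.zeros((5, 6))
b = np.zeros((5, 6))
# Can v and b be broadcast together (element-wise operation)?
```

Yes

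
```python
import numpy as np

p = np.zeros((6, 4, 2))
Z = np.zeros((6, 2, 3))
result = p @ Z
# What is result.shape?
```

(6, 4, 3)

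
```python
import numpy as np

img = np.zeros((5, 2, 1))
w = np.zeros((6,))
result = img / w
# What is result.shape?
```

(5, 2, 6)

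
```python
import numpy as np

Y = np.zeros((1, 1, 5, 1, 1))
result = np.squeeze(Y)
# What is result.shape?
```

(5,)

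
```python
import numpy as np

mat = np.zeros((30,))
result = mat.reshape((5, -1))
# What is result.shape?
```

(5, 6)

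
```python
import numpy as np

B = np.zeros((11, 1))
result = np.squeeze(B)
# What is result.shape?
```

(11,)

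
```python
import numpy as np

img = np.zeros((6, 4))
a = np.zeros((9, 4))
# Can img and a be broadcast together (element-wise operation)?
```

No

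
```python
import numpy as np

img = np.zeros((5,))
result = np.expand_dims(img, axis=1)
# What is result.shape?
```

(5, 1)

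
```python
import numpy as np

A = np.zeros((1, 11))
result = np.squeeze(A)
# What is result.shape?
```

(11,)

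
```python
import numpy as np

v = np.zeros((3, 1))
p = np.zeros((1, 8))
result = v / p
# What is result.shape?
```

(3, 8)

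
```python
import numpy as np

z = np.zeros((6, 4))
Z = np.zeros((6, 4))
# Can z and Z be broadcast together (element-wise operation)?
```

Yes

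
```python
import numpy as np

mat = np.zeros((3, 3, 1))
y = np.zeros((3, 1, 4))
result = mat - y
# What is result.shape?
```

(3, 3, 4)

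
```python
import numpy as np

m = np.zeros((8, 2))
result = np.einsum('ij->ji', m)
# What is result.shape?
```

(2, 8)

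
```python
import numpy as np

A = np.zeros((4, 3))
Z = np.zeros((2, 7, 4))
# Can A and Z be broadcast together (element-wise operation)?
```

No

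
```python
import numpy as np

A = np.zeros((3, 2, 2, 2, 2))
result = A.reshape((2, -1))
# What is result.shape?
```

(2, 24)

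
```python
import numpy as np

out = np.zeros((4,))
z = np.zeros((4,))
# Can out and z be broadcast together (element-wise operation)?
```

Yes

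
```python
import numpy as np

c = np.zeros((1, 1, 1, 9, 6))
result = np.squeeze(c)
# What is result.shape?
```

(9, 6)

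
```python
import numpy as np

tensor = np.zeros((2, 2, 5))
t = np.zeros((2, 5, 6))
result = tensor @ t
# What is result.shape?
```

(2, 2, 6)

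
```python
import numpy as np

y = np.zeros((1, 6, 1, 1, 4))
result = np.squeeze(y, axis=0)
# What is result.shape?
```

(6, 1, 1, 4)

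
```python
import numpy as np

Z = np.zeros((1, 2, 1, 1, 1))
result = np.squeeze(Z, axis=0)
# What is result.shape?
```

(2, 1, 1, 1)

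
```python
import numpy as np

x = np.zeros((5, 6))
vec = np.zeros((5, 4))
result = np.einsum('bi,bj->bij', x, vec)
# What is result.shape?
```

(5, 6, 4)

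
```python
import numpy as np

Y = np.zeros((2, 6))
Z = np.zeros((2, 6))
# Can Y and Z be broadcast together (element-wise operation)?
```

Yes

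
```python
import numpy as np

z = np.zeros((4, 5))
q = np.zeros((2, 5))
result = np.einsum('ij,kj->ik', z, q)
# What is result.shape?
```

(4, 2)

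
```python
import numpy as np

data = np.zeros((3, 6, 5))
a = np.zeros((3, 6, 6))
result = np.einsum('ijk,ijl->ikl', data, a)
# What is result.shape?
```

(3, 5, 6)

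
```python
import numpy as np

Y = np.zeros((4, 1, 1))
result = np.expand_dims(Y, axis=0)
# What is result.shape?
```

(1, 4, 1, 1)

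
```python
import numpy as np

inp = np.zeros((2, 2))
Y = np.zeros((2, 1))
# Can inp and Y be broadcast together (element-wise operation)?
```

Yes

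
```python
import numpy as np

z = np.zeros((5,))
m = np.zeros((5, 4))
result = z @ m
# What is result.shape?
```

(4,)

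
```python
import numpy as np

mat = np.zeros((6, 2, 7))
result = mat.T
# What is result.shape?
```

(7, 2, 6)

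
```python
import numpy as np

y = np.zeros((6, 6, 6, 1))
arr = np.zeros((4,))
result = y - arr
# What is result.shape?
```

(6, 6, 6, 4)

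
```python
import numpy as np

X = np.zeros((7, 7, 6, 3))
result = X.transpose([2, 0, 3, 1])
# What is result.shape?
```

(6, 7, 3, 7)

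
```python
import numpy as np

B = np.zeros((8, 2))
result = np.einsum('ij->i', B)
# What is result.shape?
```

(8,)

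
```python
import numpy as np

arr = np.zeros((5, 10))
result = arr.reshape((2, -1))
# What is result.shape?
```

(2, 25)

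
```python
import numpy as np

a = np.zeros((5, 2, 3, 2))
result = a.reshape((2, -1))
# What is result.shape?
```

(2, 30)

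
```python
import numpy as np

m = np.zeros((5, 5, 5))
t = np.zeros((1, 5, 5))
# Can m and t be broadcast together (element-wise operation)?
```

Yes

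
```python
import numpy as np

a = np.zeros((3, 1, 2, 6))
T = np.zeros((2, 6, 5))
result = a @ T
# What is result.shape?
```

(3, 2, 2, 5)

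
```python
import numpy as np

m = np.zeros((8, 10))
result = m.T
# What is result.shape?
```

(10, 8)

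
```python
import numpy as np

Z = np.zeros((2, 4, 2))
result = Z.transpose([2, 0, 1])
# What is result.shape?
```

(2, 2, 4)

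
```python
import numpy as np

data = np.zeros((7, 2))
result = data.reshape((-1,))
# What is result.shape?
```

(14,)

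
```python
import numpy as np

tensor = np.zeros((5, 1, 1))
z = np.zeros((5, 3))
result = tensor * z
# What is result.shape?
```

(5, 5, 3)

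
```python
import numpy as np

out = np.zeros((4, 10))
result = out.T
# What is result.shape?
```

(10, 4)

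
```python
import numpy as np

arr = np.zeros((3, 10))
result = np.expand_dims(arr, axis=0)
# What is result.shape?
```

(1, 3, 10)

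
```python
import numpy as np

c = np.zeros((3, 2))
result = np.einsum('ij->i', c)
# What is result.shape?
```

(3,)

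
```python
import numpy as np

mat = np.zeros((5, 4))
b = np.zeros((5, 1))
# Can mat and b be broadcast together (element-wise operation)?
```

Yes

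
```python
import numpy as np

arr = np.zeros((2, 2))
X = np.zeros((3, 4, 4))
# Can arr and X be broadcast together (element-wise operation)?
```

No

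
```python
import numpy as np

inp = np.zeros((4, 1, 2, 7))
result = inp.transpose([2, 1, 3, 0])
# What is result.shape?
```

(2, 1, 7, 4)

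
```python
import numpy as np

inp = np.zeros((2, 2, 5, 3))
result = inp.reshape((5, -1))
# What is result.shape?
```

(5, 12)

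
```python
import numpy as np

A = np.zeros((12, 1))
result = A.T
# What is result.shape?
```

(1, 12)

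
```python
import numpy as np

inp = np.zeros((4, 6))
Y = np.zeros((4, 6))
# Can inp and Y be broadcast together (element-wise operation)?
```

Yes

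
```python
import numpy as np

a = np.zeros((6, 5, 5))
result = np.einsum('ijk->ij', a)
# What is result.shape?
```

(6, 5)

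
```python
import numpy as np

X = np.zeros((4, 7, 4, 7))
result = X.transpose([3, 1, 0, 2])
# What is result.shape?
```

(7, 7, 4, 4)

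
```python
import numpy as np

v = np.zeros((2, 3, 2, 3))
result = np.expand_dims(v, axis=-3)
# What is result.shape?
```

(2, 3, 1, 2, 3)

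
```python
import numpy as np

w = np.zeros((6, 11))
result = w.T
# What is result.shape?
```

(11, 6)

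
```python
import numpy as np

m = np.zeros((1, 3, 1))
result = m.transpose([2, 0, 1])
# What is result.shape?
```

(1, 1, 3)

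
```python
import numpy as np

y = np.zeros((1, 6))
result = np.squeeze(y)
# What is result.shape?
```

(6,)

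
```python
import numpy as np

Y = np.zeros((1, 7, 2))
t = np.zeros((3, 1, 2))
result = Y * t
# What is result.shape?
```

(3, 7, 2)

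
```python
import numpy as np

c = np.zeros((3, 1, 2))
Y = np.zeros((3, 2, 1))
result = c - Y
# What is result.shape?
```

(3, 2, 2)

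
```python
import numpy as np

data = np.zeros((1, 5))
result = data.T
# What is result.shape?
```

(5, 1)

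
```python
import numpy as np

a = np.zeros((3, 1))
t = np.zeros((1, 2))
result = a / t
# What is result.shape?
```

(3, 2)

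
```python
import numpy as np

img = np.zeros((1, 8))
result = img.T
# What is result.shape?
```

(8, 1)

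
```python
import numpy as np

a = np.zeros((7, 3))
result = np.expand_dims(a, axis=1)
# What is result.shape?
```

(7, 1, 3)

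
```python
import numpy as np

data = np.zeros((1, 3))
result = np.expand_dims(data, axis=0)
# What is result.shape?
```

(1, 1, 3)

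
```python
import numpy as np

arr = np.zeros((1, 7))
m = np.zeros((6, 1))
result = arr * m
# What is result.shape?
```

(6, 7)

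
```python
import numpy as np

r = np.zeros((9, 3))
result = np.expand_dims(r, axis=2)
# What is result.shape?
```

(9, 3, 1)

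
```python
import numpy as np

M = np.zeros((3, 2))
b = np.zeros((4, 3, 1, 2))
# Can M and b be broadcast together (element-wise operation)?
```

Yes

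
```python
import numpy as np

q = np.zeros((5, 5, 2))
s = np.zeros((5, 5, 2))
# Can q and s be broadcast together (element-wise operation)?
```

Yes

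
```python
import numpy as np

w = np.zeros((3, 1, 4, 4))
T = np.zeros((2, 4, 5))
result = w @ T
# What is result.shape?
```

(3, 2, 4, 5)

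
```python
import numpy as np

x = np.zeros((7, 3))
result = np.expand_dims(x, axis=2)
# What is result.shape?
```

(7, 3, 1)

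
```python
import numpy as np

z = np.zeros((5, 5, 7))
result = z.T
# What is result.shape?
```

(7, 5, 5)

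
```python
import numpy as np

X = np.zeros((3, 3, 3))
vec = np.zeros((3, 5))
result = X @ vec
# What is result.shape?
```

(3, 3, 5)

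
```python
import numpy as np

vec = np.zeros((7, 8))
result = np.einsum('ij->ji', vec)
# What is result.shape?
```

(8, 7)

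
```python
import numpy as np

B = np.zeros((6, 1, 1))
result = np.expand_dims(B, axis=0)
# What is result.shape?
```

(1, 6, 1, 1)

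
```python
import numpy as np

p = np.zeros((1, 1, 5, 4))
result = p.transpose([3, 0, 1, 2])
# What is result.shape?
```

(4, 1, 1, 5)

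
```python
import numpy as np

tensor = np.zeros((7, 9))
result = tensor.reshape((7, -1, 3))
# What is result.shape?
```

(7, 3, 3)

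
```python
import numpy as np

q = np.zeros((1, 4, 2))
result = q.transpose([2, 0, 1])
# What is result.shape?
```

(2, 1, 4)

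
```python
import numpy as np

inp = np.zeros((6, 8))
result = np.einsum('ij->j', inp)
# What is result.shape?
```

(8,)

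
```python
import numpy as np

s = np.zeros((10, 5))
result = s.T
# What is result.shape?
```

(5, 10)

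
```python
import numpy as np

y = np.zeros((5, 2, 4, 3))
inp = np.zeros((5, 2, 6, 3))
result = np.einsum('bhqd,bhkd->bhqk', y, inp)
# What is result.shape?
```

(5, 2, 4, 6)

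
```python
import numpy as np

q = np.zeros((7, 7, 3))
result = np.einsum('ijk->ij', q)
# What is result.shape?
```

(7, 7)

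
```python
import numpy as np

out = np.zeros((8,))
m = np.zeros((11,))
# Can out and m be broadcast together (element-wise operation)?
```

No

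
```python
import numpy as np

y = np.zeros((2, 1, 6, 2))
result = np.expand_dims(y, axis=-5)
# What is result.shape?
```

(1, 2, 1, 6, 2)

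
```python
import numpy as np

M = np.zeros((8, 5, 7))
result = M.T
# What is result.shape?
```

(7, 5, 8)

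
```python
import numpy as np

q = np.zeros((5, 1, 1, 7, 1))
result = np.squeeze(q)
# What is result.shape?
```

(5, 7)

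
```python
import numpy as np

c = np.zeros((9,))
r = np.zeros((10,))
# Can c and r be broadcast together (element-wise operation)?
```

No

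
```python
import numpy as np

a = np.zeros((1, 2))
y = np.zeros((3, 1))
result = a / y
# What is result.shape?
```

(3, 2)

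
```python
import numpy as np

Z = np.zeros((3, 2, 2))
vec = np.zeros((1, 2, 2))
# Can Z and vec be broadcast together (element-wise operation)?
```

Yes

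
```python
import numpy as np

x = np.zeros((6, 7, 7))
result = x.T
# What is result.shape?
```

(7, 7, 6)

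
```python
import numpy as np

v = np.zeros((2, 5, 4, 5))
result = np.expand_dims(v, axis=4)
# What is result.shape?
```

(2, 5, 4, 5, 1)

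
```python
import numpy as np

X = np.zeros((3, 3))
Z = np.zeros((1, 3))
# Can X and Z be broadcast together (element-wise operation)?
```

Yes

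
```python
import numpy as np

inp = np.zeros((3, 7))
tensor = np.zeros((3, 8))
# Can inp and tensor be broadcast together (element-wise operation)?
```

No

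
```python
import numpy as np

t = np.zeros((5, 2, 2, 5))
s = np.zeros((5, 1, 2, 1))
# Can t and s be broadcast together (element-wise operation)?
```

Yes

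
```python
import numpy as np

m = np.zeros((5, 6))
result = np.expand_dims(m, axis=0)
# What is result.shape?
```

(1, 5, 6)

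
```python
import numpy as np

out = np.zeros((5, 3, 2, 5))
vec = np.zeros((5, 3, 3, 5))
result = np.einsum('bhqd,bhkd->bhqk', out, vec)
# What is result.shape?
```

(5, 3, 2, 3)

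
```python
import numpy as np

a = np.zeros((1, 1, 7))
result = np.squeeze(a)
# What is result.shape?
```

(7,)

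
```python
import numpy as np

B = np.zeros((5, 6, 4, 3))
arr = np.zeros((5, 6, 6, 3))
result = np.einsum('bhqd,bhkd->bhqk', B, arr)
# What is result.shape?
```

(5, 6, 4, 6)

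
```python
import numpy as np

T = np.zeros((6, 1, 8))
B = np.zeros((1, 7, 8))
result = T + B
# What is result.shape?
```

(6, 7, 8)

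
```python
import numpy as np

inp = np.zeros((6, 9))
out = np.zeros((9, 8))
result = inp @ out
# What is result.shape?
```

(6, 8)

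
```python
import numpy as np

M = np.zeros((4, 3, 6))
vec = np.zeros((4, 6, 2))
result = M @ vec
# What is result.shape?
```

(4, 3, 2)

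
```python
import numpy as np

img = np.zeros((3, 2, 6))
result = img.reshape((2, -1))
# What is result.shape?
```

(2, 18)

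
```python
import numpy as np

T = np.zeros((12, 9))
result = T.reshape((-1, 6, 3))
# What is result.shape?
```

(6, 6, 3)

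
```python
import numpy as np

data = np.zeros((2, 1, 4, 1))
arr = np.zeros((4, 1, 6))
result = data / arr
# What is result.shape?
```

(2, 4, 4, 6)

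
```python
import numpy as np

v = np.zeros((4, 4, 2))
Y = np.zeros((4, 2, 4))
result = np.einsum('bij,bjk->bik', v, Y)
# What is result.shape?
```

(4, 4, 4)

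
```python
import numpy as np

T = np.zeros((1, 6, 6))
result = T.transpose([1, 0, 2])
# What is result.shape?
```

(6, 1, 6)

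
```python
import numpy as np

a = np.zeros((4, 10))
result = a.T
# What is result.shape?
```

(10, 4)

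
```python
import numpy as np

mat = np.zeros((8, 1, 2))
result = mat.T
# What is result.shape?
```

(2, 1, 8)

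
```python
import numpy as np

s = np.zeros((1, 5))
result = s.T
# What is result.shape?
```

(5, 1)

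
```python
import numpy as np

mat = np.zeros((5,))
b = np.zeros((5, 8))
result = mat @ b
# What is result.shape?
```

(8,)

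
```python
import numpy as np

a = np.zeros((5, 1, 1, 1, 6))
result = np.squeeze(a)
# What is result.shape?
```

(5, 6)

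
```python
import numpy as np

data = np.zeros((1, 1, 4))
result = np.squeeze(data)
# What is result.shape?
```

(4,)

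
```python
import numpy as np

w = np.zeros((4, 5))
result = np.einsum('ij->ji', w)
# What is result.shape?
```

(5, 4)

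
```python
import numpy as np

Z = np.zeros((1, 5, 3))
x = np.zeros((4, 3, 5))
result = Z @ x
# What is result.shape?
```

(4, 5, 5)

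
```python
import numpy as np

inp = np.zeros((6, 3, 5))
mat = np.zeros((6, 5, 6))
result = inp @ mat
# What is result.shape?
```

(6, 3, 6)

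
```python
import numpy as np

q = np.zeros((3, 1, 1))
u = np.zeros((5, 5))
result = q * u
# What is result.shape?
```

(3, 5, 5)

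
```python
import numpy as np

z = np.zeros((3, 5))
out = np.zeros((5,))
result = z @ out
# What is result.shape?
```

(3,)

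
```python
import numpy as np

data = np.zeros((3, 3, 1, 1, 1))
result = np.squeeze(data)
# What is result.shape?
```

(3, 3)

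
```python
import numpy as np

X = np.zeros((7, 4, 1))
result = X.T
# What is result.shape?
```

(1, 4, 7)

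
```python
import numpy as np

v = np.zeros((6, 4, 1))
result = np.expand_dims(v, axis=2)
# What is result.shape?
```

(6, 4, 1, 1)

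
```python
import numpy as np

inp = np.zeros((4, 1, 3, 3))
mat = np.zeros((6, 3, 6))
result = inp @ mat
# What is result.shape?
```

(4, 6, 3, 6)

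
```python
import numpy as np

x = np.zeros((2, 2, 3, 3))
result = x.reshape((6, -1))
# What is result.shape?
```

(6, 6)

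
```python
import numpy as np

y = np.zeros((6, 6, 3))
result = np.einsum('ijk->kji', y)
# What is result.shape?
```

(3, 6, 6)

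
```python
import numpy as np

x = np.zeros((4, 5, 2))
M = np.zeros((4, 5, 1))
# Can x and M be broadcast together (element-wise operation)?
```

Yes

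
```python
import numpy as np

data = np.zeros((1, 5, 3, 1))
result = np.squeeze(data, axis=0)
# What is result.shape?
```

(5, 3, 1)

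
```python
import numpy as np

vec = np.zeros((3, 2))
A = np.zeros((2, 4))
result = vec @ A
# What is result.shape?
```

(3, 4)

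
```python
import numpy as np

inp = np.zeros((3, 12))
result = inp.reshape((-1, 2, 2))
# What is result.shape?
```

(9, 2, 2)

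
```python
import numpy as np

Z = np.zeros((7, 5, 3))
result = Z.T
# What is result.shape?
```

(3, 5, 7)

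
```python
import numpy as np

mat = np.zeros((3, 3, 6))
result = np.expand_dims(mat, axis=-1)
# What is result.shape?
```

(3, 3, 6, 1)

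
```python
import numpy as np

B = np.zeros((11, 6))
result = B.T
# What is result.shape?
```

(6, 11)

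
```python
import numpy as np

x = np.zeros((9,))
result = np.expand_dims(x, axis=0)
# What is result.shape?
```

(1, 9)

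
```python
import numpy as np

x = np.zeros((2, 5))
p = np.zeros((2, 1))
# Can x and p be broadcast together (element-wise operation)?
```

Yes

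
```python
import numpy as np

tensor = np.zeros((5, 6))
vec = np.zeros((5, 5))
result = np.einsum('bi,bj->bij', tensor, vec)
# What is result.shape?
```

(5, 6, 5)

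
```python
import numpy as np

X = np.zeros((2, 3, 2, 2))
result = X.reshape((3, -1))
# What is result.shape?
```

(3, 8)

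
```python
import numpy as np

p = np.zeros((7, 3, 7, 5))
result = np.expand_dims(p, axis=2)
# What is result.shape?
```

(7, 3, 1, 7, 5)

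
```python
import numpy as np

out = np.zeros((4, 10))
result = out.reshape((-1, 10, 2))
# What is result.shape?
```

(2, 10, 2)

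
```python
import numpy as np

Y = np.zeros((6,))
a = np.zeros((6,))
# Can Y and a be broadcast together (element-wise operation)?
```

Yes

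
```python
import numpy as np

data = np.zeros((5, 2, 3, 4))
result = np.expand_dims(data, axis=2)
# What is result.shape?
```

(5, 2, 1, 3, 4)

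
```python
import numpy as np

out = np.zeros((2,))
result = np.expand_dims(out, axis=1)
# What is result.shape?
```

(2, 1)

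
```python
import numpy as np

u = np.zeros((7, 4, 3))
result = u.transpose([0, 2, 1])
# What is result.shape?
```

(7, 3, 4)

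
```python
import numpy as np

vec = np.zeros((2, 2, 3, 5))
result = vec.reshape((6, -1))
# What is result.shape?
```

(6, 10)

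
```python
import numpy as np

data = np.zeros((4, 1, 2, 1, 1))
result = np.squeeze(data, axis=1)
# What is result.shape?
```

(4, 2, 1, 1)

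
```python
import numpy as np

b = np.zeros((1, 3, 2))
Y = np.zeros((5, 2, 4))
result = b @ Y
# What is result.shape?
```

(5, 3, 4)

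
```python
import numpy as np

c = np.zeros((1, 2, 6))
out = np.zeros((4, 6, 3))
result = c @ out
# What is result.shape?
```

(4, 2, 3)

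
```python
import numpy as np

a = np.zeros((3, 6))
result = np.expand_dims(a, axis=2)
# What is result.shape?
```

(3, 6, 1)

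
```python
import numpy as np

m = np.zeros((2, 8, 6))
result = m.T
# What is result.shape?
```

(6, 8, 2)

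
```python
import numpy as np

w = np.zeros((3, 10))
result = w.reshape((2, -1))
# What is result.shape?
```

(2, 15)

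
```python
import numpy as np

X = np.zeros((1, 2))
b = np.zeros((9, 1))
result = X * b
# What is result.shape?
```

(9, 2)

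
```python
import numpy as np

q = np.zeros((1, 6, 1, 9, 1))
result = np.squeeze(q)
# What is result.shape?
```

(6, 9)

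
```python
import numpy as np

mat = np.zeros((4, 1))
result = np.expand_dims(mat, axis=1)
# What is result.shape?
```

(4, 1, 1)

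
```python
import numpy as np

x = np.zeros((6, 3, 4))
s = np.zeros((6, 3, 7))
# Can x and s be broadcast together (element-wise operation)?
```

No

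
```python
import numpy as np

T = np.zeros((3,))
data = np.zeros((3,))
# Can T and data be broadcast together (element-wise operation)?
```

Yes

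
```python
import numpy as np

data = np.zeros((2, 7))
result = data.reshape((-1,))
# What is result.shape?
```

(14,)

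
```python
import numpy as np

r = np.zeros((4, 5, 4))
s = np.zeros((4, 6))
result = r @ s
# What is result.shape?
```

(4, 5, 6)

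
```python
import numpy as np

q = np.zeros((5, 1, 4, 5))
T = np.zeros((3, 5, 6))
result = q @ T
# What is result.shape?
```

(5, 3, 4, 6)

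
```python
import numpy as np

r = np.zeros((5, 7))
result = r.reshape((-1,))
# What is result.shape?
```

(35,)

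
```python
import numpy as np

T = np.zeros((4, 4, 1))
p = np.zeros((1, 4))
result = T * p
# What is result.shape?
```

(4, 4, 4)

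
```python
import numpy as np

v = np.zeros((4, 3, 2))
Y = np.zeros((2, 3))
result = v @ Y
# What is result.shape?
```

(4, 3, 3)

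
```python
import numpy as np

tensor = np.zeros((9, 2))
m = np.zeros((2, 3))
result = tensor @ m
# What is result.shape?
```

(9, 3)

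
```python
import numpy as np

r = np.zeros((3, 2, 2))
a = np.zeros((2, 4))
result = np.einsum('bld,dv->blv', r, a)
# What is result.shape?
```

(3, 2, 4)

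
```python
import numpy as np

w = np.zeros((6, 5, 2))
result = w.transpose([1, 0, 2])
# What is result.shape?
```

(5, 6, 2)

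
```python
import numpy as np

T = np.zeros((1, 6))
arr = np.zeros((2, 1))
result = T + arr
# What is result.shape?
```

(2, 6)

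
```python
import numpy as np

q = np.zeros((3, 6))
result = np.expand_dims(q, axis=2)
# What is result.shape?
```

(3, 6, 1)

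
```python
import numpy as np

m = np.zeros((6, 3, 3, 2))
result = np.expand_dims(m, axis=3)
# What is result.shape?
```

(6, 3, 3, 1, 2)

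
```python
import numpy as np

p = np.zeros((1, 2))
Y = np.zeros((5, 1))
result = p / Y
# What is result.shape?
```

(5, 2)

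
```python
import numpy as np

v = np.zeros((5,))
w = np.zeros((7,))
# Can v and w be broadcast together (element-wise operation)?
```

No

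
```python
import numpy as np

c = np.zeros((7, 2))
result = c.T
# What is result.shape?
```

(2, 7)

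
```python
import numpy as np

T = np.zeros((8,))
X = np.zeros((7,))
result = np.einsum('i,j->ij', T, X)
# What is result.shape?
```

(8, 7)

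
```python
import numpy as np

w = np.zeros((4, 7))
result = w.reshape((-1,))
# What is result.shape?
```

(28,)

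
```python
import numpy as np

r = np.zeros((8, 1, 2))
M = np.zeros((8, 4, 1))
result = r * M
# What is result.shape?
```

(8, 4, 2)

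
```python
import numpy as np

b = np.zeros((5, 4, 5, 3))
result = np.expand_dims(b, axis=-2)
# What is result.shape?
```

(5, 4, 5, 1, 3)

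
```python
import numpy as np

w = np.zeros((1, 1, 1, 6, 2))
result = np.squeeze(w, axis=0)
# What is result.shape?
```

(1, 1, 6, 2)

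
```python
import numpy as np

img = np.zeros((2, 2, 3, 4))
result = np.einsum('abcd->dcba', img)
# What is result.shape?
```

(4, 3, 2, 2)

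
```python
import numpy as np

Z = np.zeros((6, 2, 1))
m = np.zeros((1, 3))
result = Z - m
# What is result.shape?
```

(6, 2, 3)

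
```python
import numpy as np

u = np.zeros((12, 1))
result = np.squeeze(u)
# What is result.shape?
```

(12,)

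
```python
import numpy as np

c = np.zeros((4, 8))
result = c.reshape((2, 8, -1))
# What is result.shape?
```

(2, 8, 2)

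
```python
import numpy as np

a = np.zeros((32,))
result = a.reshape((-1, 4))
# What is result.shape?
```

(8, 4)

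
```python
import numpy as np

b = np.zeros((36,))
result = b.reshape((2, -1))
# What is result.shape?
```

(2, 18)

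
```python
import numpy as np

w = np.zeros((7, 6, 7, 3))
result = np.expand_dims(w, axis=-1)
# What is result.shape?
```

(7, 6, 7, 3, 1)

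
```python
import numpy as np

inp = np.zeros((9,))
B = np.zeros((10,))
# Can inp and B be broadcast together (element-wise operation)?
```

No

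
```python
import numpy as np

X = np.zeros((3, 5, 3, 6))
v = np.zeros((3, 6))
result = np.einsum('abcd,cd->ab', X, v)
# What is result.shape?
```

(3, 5)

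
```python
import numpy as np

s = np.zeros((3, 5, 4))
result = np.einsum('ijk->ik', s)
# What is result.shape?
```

(3, 4)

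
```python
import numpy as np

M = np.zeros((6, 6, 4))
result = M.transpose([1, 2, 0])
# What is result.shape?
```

(6, 4, 6)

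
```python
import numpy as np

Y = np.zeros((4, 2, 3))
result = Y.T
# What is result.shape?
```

(3, 2, 4)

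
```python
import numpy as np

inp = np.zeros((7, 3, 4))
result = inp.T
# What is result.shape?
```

(4, 3, 7)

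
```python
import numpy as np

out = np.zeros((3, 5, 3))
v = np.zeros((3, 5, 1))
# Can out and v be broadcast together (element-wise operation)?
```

Yes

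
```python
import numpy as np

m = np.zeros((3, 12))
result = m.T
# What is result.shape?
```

(12, 3)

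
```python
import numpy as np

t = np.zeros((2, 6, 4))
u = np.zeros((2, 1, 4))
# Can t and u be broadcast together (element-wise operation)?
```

Yes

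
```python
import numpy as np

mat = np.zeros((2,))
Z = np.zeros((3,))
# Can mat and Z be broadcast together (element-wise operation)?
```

No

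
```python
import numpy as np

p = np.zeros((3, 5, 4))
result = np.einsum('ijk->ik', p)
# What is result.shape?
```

(3, 4)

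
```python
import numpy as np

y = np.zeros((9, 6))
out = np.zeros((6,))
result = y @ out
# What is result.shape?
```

(9,)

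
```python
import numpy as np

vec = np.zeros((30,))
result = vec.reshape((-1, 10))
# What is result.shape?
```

(3, 10)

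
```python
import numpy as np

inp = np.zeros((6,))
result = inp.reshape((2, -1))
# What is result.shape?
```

(2, 3)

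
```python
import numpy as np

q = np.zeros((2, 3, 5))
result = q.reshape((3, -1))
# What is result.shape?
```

(3, 10)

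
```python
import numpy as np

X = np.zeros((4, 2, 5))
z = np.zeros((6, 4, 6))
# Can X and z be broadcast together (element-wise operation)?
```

No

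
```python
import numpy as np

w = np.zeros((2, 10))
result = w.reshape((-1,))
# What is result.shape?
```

(20,)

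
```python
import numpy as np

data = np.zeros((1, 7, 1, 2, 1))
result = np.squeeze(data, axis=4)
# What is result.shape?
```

(1, 7, 1, 2)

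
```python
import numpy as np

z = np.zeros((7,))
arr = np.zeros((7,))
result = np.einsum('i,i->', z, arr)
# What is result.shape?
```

()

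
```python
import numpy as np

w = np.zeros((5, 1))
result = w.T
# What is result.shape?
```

(1, 5)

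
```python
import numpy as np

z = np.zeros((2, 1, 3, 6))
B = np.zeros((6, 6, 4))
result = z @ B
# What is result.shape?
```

(2, 6, 3, 4)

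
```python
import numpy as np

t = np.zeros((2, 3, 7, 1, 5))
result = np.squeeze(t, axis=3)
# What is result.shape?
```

(2, 3, 7, 5)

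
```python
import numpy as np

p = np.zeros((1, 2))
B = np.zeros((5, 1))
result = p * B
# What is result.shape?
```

(5, 2)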